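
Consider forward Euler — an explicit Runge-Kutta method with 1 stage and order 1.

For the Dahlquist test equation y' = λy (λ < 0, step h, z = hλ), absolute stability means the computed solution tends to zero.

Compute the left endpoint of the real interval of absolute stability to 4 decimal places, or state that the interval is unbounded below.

left endpoint -2.0000.

On y'=λy, z=hλ:
  order 1, 1-stage ⇒ R(z)=1+z
  (e.g. R(-0.49)=0.51000, |R|=0.51000)

Need |R(x)|<1, x<0.
x=-0.49: |R|=0.5100
|R(-2.18)|=1.1800 |R(-1.52)|=0.5200 |R(-1)|=0.0000
Bisect:
  x_lo=-2.5052 |R|=1.5052  x_hi=-0.3818 |R|=0.6182
  mid=-1.44346 |R|=0.44346 →hi
  mid=-1.97431 |R|=0.97431 →hi
  mid=-2.23974 |R|=1.23974 →lo
  mid=-2.10703 |R|=1.10703 →lo
  mid=-2.04067 |R|=1.04067 →lo
  mid=-2.00749 |R|=1.00749 →lo
  mid=-1.99090 |R|=0.99090 →hi
  mid=-1.99920 |R|=0.99920 →hi
  mid=-2.00335 |R|=1.00335 →lo
  mid=-2.00127 |R|=1.00127 →lo
  ...
  [-2.00011,-1.99998] ⇒ x*=-2.0000
Interval (-2.0000, 0).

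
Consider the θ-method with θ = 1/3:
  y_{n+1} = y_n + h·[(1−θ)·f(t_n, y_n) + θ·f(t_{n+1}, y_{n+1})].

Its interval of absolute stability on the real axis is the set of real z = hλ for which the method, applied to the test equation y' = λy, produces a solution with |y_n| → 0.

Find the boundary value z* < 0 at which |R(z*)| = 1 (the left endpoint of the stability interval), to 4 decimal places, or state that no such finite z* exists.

With y'=λy (z=hλ):
  y_{n+1} = y_n + z·[2/3·y_n + 1/3·y_{n+1}] ⇒ (1 − 1/3z)y_{n+1} = (1 + 2/3z)y_n
  ⇒ R(z) = (1 + 2/3z)/(1 − 1/3z).

Need |R(x)|<1, x<0.
x=-0.58: |R|=0.5140
R=−1: 1+2/3x = −1+1/3x ⇒ -1/3x=2 ⇒ x=2/(-1/3)=-6.0000
Confirm numerically:
  x=-5.285: |R|=0.91370 <1
  x=-4.656: |R|=0.82445 <1
  x=-3.714: |R|=0.65952 <1
  x=-6.515: |R|=1.05413 >1
  x=-6.475: |R|=1.05013 >1
  x=-6.286: |R|=1.03080 >1
Interval (-6.0000, 0).

left endpoint -6.0000.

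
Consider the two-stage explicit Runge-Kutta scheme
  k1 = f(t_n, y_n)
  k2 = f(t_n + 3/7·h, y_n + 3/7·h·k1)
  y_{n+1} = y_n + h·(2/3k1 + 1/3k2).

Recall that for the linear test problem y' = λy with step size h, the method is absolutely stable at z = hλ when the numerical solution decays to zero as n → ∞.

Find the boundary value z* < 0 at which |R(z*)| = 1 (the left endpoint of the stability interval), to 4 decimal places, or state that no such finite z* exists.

z* = -7.0000.

With y'=λy (z=hλ):
  k1=λy_n ⇒ h·k1=z·y_n;  k2=λ(1+3/7z)y_n ⇒ h·k2=z(1+3/7z)y_n
  y_{n+1}/y_n = 1 + 2/3z + 1/3z(1+3/7z) = 1 + z + 1/7z²
  so R(z) = 1 + z + 1/7z².

Solve |R(x)|<1 on ℝ⁻.
x=-0.31: |R|=0.7037
R=1: x+1/7x²=0 ⇒ x=−7=-7.0000; min R=1−1/(4·1/7)=-0.7500>−1
Confirm numerically:
  x=-6.649: |R|=0.66660 <1
  x=-3.079: |R|=0.72468 <1
  x=-2.987: |R|=0.71240 <1
  x=-7.309: |R|=1.32264 >1
  x=-7.211: |R|=1.21736 >1
  x=-7.091: |R|=1.09218 >1
Interval (-7.0000, 0).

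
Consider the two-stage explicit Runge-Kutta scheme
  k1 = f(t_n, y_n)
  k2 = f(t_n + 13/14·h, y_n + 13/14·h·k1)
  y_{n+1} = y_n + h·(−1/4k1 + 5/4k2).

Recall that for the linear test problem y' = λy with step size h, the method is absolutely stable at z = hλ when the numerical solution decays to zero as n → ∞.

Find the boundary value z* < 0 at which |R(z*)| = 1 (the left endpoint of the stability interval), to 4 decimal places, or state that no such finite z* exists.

z* = -0.8615.

Set f=λy, z=hλ:
  k1=λy_n ⇒ h·k1=z·y_n;  k2=λ(1+13/14z)y_n ⇒ h·k2=z(1+13/14z)y_n
  y_{n+1}/y_n = 1 − 1/4z + 5/4z(1+13/14z) = 1 + z + 65/56z²
  ⇒ R(z) = 1 + z + 65/56z².

Find x<0 with |R(x)|<1.
x=-0.38: |R|=0.7876
R=1: x+65/56x²=0 ⇒ x=−56/65=-0.8615; min R=1−1/(4·65/56)=0.7846>−1
Confirm numerically:
  x=-0.820: |R|=0.96046 <1
  x=-0.534: |R|=0.79698 <1
  x=-0.507: |R|=0.79136 <1
  x=-0.373: |R|=0.78849 <1
  x=-1.444: |R|=1.97625 >1
  x=-1.095: |R|=1.29673 >1
So |R|<1 on (-0.8615, 0).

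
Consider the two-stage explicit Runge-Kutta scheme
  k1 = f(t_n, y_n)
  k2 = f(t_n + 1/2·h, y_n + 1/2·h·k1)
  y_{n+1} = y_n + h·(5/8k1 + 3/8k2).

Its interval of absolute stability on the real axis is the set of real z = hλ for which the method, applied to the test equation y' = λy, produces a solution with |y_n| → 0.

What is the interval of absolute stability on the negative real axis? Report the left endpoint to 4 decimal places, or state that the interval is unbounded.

Test eqn y'=λy, z=hλ:
  k1=λy_n ⇒ h·k1=z·y_n;  k2=λ(1+1/2z)y_n ⇒ h·k2=z(1+1/2z)y_n
  y_{n+1}/y_n = 1 + 5/8z + 3/8z(1+1/2z) = 1 + z + 3/16z²
  Hence R(z) = 1 + z + 3/16z².

Solve |R(x)|<1 on ℝ⁻.
x=-0.62: |R|=0.4521
R=1: x+3/16x²=0 ⇒ x=−16/3=-5.3333; min R=1−1/(4·3/16)=-0.3333>−1
Confirm numerically:
  x=-4.942: |R|=0.63738 <1
  x=-3.079: |R|=0.30145 <1
  x=-2.723: |R|=0.33274 <1
  x=-2.484: |R|=0.32708 <1
  x=-5.557: |R|=1.23305 >1
  x=-5.517: |R|=1.18999 >1
So |R|<1 on (-5.3333, 0).

z∈(-5.3333,0).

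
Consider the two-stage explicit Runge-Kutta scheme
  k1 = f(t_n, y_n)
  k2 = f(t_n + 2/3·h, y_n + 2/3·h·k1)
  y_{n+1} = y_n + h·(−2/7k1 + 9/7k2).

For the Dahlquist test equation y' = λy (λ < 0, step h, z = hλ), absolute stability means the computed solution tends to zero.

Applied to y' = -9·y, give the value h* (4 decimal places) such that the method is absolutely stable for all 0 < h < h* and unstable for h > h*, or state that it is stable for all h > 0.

(-1.1667,0); λ=-9 ⇒ h* = (7/6)/9 = 0.1296.

Set f=λy, z=hλ:
  k1=λy_n ⇒ h·k1=z·y_n;  k2=λ(1+2/3z)y_n ⇒ h·k2=z(1+2/3z)y_n
  y_{n+1}/y_n = 1 − 2/7z + 9/7z(1+2/3z) = 1 + z + 6/7z²
  ⇒ R(z) = 1 + z + 6/7z².

Need |R(x)|<1, x<0.
x=-0.69: |R|=0.7181
R=1: x+6/7x²=0 ⇒ x=−7/6=-1.1667; min R=1−1/(4·6/7)=0.7083>−1
Confirm numerically:
  x=-1.145: |R|=0.97874 <1
  x=-0.830: |R|=0.76049 <1
  x=-0.828: |R|=0.75964 <1
  x=-0.800: |R|=0.74857 <1
  x=-1.628: |R|=1.64376 >1
  x=-1.329: |R|=1.18492 >1
  x=-1.211: |R|=1.04602 >1
So |R|<1 on (-1.1667, 0).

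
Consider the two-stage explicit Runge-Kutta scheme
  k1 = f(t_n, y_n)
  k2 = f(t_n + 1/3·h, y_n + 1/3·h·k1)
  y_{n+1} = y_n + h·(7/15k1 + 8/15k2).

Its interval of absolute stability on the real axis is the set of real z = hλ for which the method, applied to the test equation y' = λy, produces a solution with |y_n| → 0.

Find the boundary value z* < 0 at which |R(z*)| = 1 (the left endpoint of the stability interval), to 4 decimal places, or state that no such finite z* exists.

left endpoint -5.6250.

Set f=λy, z=hλ:
  k1=λy_n ⇒ h·k1=z·y_n;  k2=λ(1+1/3z)y_n ⇒ h·k2=z(1+1/3z)y_n
  y_{n+1}/y_n = 1 + 7/15z + 8/15z(1+1/3z) = 1 + z + 8/45z²
  Hence R(z) = 1 + z + 8/45z².

Solve |R(x)|<1 on ℝ⁻.
x=-1.59: |R|=0.1406
R=1: x+8/45x²=0 ⇒ x=−45/8=-5.6250; min R=1−1/(4·8/45)=-0.4062>−1
Confirm numerically:
  x=-4.704: |R|=0.22980 <1
  x=-4.218: |R|=0.05506 <1
  x=-2.326: |R|=0.36417 <1
  x=-5.945: |R|=1.33820 >1
  x=-5.766: |R|=1.14453 >1
  x=-5.722: |R|=1.09867 >1
Interval (-5.6250, 0).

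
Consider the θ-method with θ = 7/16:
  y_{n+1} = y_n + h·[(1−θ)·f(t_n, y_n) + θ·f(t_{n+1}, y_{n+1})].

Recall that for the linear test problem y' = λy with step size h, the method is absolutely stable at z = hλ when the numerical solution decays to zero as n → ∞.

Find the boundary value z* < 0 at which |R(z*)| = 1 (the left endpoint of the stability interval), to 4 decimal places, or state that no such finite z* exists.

left endpoint -16.0000.

Set f=λy, z=hλ:
  y_{n+1} = y_n + z·[9/16·y_n + 7/16·y_{n+1}] ⇒ (1 − 7/16z)y_{n+1} = (1 + 9/16z)y_n
  R(z) = (1 + 9/16z)/(1 − 7/16z).

Find x<0 with |R(x)|<1.
x=-1.57: |R|=0.0693
R=−1: 1+9/16x = −1+7/16x ⇒ -1/8x=2 ⇒ x=2/(-1/8)=-16.0000
Confirm numerically:
  x=-15.540: |R|=0.99263 <1
  x=-15.292: |R|=0.98849 <1
  x=-15.146: |R|=0.98600 <1
  x=-9.404: |R|=0.83878 <1
  x=-16.484: |R|=1.00737 >1
  x=-16.105: |R|=1.00163 >1
Stable set (-16.0000, 0).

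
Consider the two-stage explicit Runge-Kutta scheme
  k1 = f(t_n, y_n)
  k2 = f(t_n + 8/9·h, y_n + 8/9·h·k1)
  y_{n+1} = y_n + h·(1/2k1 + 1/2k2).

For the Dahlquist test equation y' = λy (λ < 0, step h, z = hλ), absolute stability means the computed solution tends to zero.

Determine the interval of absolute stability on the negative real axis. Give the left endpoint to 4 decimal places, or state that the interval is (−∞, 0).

(-2.2500, 0).

Test eqn y'=λy, z=hλ:
  k1=λy_n ⇒ h·k1=z·y_n;  k2=λ(1+8/9z)y_n ⇒ h·k2=z(1+8/9z)y_n
  y_{n+1}/y_n = 1 + 1/2z + 1/2z(1+8/9z) = 1 + z + 4/9z²
  Hence R(z) = 1 + z + 4/9z².

Need |R(x)|<1, x<0.
x=-0.85: |R|=0.4711
R=1: x+4/9x²=0 ⇒ x=−9/4=-2.2500; min R=1−1/(4·4/9)=0.4375>−1
Confirm numerically:
  x=-2.157: |R|=0.91084 <1
  x=-1.826: |R|=0.65590 <1
  x=-1.492: |R|=0.49736 <1
  x=-1.402: |R|=0.47160 <1
  x=-2.445: |R|=1.21190 >1
  x=-2.421: |R|=1.18400 >1
Interval (-2.2500, 0).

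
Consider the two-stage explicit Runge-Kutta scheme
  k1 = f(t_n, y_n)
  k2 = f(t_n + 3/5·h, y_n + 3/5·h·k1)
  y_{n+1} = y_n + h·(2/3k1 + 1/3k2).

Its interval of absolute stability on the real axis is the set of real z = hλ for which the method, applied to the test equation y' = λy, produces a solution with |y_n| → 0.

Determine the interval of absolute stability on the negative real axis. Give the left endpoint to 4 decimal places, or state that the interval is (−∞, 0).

(-5.0000, 0).

Test eqn y'=λy, z=hλ:
  k1=λy_n ⇒ h·k1=z·y_n;  k2=λ(1+3/5z)y_n ⇒ h·k2=z(1+3/5z)y_n
  y_{n+1}/y_n = 1 + 2/3z + 1/3z(1+3/5z) = 1 + z + 1/5z²
  R(z) = 1 + z + 1/5z².

Find x<0 with |R(x)|<1.
x=-1.36: |R|=0.0099
R=1: x+1/5x²=0 ⇒ x=−5=-5.0000; min R=1−1/(4·1/5)=-0.2500>−1
Confirm numerically:
  x=-3.048: |R|=0.18994 <1
  x=-2.843: |R|=0.22647 <1
  x=-2.428: |R|=0.24896 <1
  x=-2.130: |R|=0.22262 <1
  x=-5.526: |R|=1.58134 >1
  x=-5.092: |R|=1.09369 >1
So |R|<1 on (-5.0000, 0).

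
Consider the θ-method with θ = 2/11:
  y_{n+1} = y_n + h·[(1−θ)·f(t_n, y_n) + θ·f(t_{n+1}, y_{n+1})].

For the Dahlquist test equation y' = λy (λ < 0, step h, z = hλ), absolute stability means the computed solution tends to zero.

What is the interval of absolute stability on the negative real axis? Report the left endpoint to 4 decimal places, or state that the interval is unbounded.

Set f=λy, z=hλ:
  y_{n+1} = y_n + z·[9/11·y_n + 2/11·y_{n+1}] ⇒ (1 − 2/11z)y_{n+1} = (1 + 9/11z)y_n
  so R(z) = (1 + 9/11z)/(1 − 2/11z).

Need |R(x)|<1, x<0.
x=-0.91: |R|=0.2192
R=−1: 1+9/11x = −1+2/11x ⇒ -7/11x=2 ⇒ x=2/(-7/11)=-3.1429
Confirm numerically:
  x=-2.498: |R|=0.71780 <1
  x=-1.645: |R|=0.26627 <1
  x=-1.478: |R|=0.16495 <1
  x=-3.720: |R|=1.21909 >1
  x=-3.400: |R|=1.10112 >1
  x=-3.180: |R|=1.01498 >1
Stable set (-3.1429, 0).

z∈(-3.1429,0).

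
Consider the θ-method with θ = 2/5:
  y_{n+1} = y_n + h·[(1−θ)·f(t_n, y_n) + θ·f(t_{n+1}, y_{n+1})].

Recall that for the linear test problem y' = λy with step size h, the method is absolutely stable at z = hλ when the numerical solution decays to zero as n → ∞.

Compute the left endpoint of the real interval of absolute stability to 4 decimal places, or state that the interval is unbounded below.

Test eqn y'=λy, z=hλ:
  y_{n+1} = y_n + z·[3/5·y_n + 2/5·y_{n+1}] ⇒ (1 − 2/5z)y_{n+1} = (1 + 3/5z)y_n
  ⇒ R(z) = (1 + 3/5z)/(1 − 2/5z).

Solve |R(x)|<1 on ℝ⁻.
x=-0.65: |R|=0.4841
R=−1: 1+3/5x = −1+2/5x ⇒ -1/5x=2 ⇒ x=2/(-1/5)=-10.0000
Confirm numerically:
  x=-7.941: |R|=0.90140 <1
  x=-5.438: |R|=0.71265 <1
  x=-4.912: |R|=0.65677 <1
  x=-4.357: |R|=0.58852 <1
  x=-10.368: |R|=1.01430 >1
  x=-10.349: |R|=1.01358 >1
  x=-10.146: |R|=1.00577 >1
Stable set (-10.0000, 0).

z* = -10.0000.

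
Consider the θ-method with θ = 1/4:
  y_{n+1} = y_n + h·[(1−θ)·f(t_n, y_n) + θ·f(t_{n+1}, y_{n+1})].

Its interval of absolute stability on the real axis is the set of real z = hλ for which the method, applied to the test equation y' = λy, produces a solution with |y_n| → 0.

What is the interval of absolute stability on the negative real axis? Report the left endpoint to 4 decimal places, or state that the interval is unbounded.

z∈(-4.0000,0).

On y'=λy, z=hλ:
  y_{n+1} = y_n + z·[3/4·y_n + 1/4·y_{n+1}] ⇒ (1 − 1/4z)y_{n+1} = (1 + 3/4z)y_n
  Hence R(z) = (1 + 3/4z)/(1 − 1/4z).

Solve |R(x)|<1 on ℝ⁻.
x=-1.7: |R|=0.1930
R=−1: 1+3/4x = −1+1/4x ⇒ -1/2x=2 ⇒ x=2/(-1/2)=-4.0000
Confirm numerically:
  x=-3.955: |R|=0.98869 <1
  x=-3.230: |R|=0.78700 <1
  x=-2.788: |R|=0.64290 <1
  x=-4.421: |R|=1.09999 >1
  x=-4.074: |R|=1.01833 >1
Interval (-4.0000, 0).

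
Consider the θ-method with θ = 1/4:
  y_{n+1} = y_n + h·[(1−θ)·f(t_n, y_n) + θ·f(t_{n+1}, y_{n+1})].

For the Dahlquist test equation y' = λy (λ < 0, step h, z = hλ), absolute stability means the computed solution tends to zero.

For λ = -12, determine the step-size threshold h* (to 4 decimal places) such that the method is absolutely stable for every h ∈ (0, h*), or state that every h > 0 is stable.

On y'=λy, z=hλ:
  y_{n+1} = y_n + z·[3/4·y_n + 1/4·y_{n+1}] ⇒ (1 − 1/4z)y_{n+1} = (1 + 3/4z)y_n
  Hence R(z) = (1 + 3/4z)/(1 − 1/4z).

Boundary: |R(x)|=1, x<0.
x=-1.33: |R|=0.0019
R=−1: 1+3/4x = −1+1/4x ⇒ -1/2x=2 ⇒ x=2/(-1/2)=-4.0000
Confirm numerically:
  x=-3.618: |R|=0.89971 <1
  x=-3.430: |R|=0.84657 <1
  x=-1.921: |R|=0.29775 <1
  x=-4.328: |R|=1.07877 >1
  x=-4.144: |R|=1.03536 >1
  x=-4.133: |R|=1.03271 >1
So |R|<1 on (-4.0000, 0).

(-4.0000,0); λ=-12 ⇒ h* = (4)/12 = 0.3333.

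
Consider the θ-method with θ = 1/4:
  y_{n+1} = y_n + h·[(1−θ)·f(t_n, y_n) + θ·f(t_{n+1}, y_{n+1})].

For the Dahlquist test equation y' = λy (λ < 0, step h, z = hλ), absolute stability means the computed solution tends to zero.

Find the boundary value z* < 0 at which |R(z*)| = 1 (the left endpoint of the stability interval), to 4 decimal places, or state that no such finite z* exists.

z* = -4.0000.

On y'=λy, z=hλ:
  y_{n+1} = y_n + z·[3/4·y_n + 1/4·y_{n+1}] ⇒ (1 − 1/4z)y_{n+1} = (1 + 3/4z)y_n
  Hence R(z) = (1 + 3/4z)/(1 − 1/4z).

Need |R(x)|<1, x<0.
x=-1.18: |R|=0.0888
R=−1: 1+3/4x = −1+1/4x ⇒ -1/2x=2 ⇒ x=2/(-1/2)=-4.0000
Confirm numerically:
  x=-3.610: |R|=0.89750 <1
  x=-2.887: |R|=0.67678 <1
  x=-2.853: |R|=0.66526 <1
  x=-2.261: |R|=0.44450 <1
  x=-4.462: |R|=1.10919 >1
  x=-4.458: |R|=1.10830 >1
  x=-4.186: |R|=1.04544 >1
Stable set (-4.0000, 0).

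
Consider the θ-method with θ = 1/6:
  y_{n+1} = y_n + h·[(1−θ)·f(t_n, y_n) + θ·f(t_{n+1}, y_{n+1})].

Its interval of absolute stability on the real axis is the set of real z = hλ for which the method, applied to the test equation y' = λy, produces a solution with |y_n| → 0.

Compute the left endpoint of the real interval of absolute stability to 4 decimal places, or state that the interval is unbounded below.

Test eqn y'=λy, z=hλ:
  y_{n+1} = y_n + z·[5/6·y_n + 1/6·y_{n+1}] ⇒ (1 − 1/6z)y_{n+1} = (1 + 5/6z)y_n
  R(z) = (1 + 5/6z)/(1 − 1/6z).

Boundary: |R(x)|=1, x<0.
x=-0.75: |R|=0.3333
R=−1: 1+5/6x = −1+1/6x ⇒ -2/3x=2 ⇒ x=2/(-2/3)=-3.0000
Confirm numerically:
  x=-2.407: |R|=0.71785 <1
  x=-1.850: |R|=0.41401 <1
  x=-1.534: |R|=0.22166 <1
  x=-1.231: |R|=0.02144 <1
  x=-3.548: |R|=1.22958 >1
  x=-3.255: |R|=1.11021 >1
  x=-3.194: |R|=1.08440 >1
Stable set (-3.0000, 0).

left endpoint -3.0000.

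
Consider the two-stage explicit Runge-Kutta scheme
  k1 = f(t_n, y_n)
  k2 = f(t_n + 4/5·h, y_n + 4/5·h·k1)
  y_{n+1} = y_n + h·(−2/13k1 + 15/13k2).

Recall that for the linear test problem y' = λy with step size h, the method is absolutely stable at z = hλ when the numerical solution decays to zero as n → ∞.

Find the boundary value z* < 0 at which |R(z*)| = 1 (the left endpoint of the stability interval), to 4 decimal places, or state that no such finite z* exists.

With y'=λy (z=hλ):
  k1=λy_n ⇒ h·k1=z·y_n;  k2=λ(1+4/5z)y_n ⇒ h·k2=z(1+4/5z)y_n
  y_{n+1}/y_n = 1 − 2/13z + 15/13z(1+4/5z) = 1 + z + 12/13z²
  R(z) = 1 + z + 12/13z².

Solve |R(x)|<1 on ℝ⁻.
x=-0.42: |R|=0.7428
R=1: x+12/13x²=0 ⇒ x=−13/12=-1.0833; min R=1−1/(4·12/13)=0.7292>−1
Confirm numerically:
  x=-0.990: |R|=0.91471 <1
  x=-0.675: |R|=0.74558 <1
  x=-0.607: |R|=0.73311 <1
  x=-1.643: |R|=1.84880 >1
  x=-1.609: |R|=1.78074 >1
Interval (-1.0833, 0).

z* = -1.0833.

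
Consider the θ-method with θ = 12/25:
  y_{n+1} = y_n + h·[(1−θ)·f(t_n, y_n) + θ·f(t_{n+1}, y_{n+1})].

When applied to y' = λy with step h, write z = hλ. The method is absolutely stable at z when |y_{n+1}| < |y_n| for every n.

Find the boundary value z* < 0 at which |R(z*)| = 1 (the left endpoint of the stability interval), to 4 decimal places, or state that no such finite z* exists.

Test eqn y'=λy, z=hλ:
  y_{n+1} = y_n + z·[13/25·y_n + 12/25·y_{n+1}] ⇒ (1 − 12/25z)y_{n+1} = (1 + 13/25z)y_n
  ⇒ R(z) = (1 + 13/25z)/(1 − 12/25z).

Solve |R(x)|<1 on ℝ⁻.
x=-0.81: |R|=0.4168
R=−1: 1+13/25x = −1+12/25x ⇒ -1/25x=2 ⇒ x=2/(-1/25)=-50.0000
Confirm numerically:
  x=-41.726: |R|=0.98426 <1
  x=-34.725: |R|=0.96542 <1
  x=-31.740: |R|=0.95501 <1
  x=-50.594: |R|=1.00094 >1
  x=-50.214: |R|=1.00034 >1
So |R|<1 on (-50.0000, 0).

z* = -50.0000.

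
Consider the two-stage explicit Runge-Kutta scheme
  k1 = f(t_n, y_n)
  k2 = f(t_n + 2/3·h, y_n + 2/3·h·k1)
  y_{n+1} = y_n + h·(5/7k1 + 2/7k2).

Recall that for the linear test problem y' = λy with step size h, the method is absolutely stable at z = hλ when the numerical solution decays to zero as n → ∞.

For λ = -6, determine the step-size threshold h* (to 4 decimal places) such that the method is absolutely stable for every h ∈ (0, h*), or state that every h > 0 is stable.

(-5.2500,0); λ=-6 ⇒ h* = (21/4)/6 = 0.8750.

Test eqn y'=λy, z=hλ:
  k1=λy_n ⇒ h·k1=z·y_n;  k2=λ(1+2/3z)y_n ⇒ h·k2=z(1+2/3z)y_n
  y_{n+1}/y_n = 1 + 5/7z + 2/7z(1+2/3z) = 1 + z + 4/21z²
  ⇒ R(z) = 1 + z + 4/21z².

Find x<0 with |R(x)|<1.
x=-0.37: |R|=0.6561
R=1: x+4/21x²=0 ⇒ x=−21/4=-5.2500; min R=1−1/(4·4/21)=-0.3125>−1
Confirm numerically:
  x=-5.113: |R|=0.86658 <1
  x=-4.314: |R|=0.23088 <1
  x=-3.960: |R|=0.02697 <1
  x=-3.277: |R|=0.23153 <1
  x=-5.826: |R|=1.63920 >1
  x=-5.748: |R|=1.54524 >1
  x=-5.475: |R|=1.23464 >1
So |R|<1 on (-5.2500, 0).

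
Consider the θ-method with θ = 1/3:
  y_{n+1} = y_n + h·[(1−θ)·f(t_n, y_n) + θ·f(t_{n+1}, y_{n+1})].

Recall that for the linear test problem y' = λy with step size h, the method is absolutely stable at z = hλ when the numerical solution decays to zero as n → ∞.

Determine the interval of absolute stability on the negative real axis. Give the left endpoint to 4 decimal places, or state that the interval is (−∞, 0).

Test eqn y'=λy, z=hλ:
  y_{n+1} = y_n + z·[2/3·y_n + 1/3·y_{n+1}] ⇒ (1 − 1/3z)y_{n+1} = (1 + 2/3z)y_n
  so R(z) = (1 + 2/3z)/(1 − 1/3z).

Need |R(x)|<1, x<0.
x=-1.3: |R|=0.0930
R=−1: 1+2/3x = −1+1/3x ⇒ -1/3x=2 ⇒ x=2/(-1/3)=-6.0000
Confirm numerically:
  x=-5.182: |R|=0.90002 <1
  x=-3.491: |R|=0.61346 <1
  x=-3.171: |R|=0.54157 <1
  x=-2.996: |R|=0.49900 <1
  x=-6.196: |R|=1.02131 >1
  x=-6.142: |R|=1.01553 >1
Interval (-6.0000, 0).

z∈(-6.0000,0).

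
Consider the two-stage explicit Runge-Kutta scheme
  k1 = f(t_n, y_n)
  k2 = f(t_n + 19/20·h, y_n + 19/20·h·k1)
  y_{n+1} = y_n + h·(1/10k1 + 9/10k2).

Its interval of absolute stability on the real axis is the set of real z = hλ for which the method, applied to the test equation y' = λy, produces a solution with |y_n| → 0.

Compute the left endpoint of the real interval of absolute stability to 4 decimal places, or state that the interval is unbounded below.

z* = -1.1696.

On y'=λy, z=hλ:
  k1=λy_n ⇒ h·k1=z·y_n;  k2=λ(1+19/20z)y_n ⇒ h·k2=z(1+19/20z)y_n
  y_{n+1}/y_n = 1 + 1/10z + 9/10z(1+19/20z) = 1 + z + 171/200z²
  R(z) = 1 + z + 171/200z².

Solve |R(x)|<1 on ℝ⁻.
x=-0.4: |R|=0.7368
R=1: x+171/200x²=0 ⇒ x=−200/171=-1.1696; min R=1−1/(4·171/200)=0.7076>−1
Confirm numerically:
  x=-0.943: |R|=0.81731 <1
  x=-0.914: |R|=0.80026 <1
  x=-0.501: |R|=0.71361 <1
  x=-0.497: |R|=0.71419 <1
  x=-1.634: |R|=1.64881 >1
  x=-1.487: |R|=1.40355 >1
Stable set (-1.1696, 0).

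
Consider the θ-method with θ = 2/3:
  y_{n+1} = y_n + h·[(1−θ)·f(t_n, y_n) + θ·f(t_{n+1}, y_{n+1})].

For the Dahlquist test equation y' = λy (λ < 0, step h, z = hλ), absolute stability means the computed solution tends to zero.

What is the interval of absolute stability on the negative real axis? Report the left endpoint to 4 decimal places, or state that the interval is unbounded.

interval (−∞, 0).

Test eqn y'=λy, z=hλ:
  y_{n+1} = y_n + z·[1/3·y_n + 2/3·y_{n+1}] ⇒ (1 − 2/3z)y_{n+1} = (1 + 1/3z)y_n
  Hence R(z) = (1 + 1/3z)/(1 − 2/3z).

Solve |R(x)|<1 on ℝ⁻.
x=-1.27: |R|=0.3123
x=-2: |R|=0.1429
x=-10: |R|=0.3043
x=-100: |R|=0.4778
θ=2/3≥1/2 ⇒ |1+1/3x|<|1−2/3x| ∀x<0 ⇒ stable on all of ℝ⁻.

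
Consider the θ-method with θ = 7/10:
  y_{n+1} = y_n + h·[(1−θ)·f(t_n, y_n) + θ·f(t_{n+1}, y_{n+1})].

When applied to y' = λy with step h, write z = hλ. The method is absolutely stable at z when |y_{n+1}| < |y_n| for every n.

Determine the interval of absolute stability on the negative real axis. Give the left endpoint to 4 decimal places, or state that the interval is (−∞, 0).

(−∞, 0) — no finite endpoint.

With y'=λy (z=hλ):
  y_{n+1} = y_n + z·[3/10·y_n + 7/10·y_{n+1}] ⇒ (1 − 7/10z)y_{n+1} = (1 + 3/10z)y_n
  so R(z) = (1 + 3/10z)/(1 − 7/10z).

Need |R(x)|<1, x<0.
x=-0.79: |R|=0.4913
x=-2: |R|=0.1667
x=-10: |R|=0.2500
x=-100: |R|=0.4085
θ=7/10≥1/2 ⇒ |1+3/10x|<|1−7/10x| ∀x<0 ⇒ stable on all of ℝ⁻.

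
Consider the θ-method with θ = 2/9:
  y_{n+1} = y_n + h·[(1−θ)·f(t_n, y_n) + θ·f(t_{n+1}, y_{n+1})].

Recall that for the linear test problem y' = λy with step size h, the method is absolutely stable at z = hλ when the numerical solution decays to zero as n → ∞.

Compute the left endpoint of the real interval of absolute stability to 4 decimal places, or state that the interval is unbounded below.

On y'=λy, z=hλ:
  y_{n+1} = y_n + z·[7/9·y_n + 2/9·y_{n+1}] ⇒ (1 − 2/9z)y_{n+1} = (1 + 7/9z)y_n
  Hence R(z) = (1 + 7/9z)/(1 − 2/9z).

Boundary: |R(x)|=1, x<0.
x=-1.61: |R|=0.1858
R=−1: 1+7/9x = −1+2/9x ⇒ -5/9x=2 ⇒ x=2/(-5/9)=-3.6000
Confirm numerically:
  x=-2.866: |R|=0.75088 <1
  x=-2.780: |R|=0.71841 <1
  x=-1.440: |R|=0.09091 <1
  x=-4.090: |R|=1.14261 >1
  x=-3.769: |R|=1.05109 >1
Interval (-3.6000, 0).

left endpoint -3.6000.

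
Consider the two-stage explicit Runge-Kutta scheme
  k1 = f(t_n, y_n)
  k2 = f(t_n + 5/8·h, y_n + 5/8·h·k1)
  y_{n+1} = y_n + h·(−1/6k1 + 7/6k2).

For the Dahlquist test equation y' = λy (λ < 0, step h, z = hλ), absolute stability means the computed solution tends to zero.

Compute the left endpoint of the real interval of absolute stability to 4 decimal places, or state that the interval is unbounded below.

left endpoint -1.3714.

With y'=λy (z=hλ):
  k1=λy_n ⇒ h·k1=z·y_n;  k2=λ(1+5/8z)y_n ⇒ h·k2=z(1+5/8z)y_n
  y_{n+1}/y_n = 1 − 1/6z + 7/6z(1+5/8z) = 1 + z + 35/48z²
  Hence R(z) = 1 + z + 35/48z².

Find x<0 with |R(x)|<1.
x=-0.35: |R|=0.7393
R=1: x+35/48x²=0 ⇒ x=−48/35=-1.3714; min R=1−1/(4·35/48)=0.6571>−1
Confirm numerically:
  x=-1.144: |R|=0.81029 <1
  x=-1.134: |R|=0.80368 <1
  x=-0.922: |R|=0.69785 <1
  x=-0.781: |R|=0.66376 <1
  x=-1.840: |R|=1.62867 >1
  x=-1.766: |R|=1.50809 >1
So |R|<1 on (-1.3714, 0).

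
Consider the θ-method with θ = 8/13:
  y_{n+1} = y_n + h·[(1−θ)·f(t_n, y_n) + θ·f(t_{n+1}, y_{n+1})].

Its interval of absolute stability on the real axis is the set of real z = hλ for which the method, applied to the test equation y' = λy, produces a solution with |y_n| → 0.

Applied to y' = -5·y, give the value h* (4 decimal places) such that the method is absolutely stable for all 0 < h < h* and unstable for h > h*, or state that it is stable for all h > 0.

(−∞, 0) — no finite endpoint. Any h>0 works for λ=-5.

On y'=λy, z=hλ:
  y_{n+1} = y_n + z·[5/13·y_n + 8/13·y_{n+1}] ⇒ (1 − 8/13z)y_{n+1} = (1 + 5/13z)y_n
  Hence R(z) = (1 + 5/13z)/(1 − 8/13z).

Solve |R(x)|<1 on ℝ⁻.
x=-0.88: |R|=0.4291
x=-2: |R|=0.1034
x=-10: |R|=0.3978
x=-100: |R|=0.5990
θ=8/13≥1/2 ⇒ |1+5/13x|<|1−8/13x| ∀x<0 ⇒ unbounded interval.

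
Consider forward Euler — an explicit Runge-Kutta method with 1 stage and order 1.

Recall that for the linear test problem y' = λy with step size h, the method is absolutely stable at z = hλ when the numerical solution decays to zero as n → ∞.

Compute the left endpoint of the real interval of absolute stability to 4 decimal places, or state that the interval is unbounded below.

left endpoint -2.0000.

On y'=λy, z=hλ:
  order 1, 1-stage ⇒ R(z)=1+z
  (e.g. R(-1.67)=-0.67000, |R|=0.67000)

Need |R(x)|<1, x<0.
x=-1.67: |R|=0.6700
|R(-2.02)|=1.0200 |R(-0.66)|=0.3400 |R(-0.53)|=0.4700
Bisect:
  x_lo=-2.7769 |R|=1.7769  x_hi=-0.2409 |R|=0.7591
  mid=-1.50890 |R|=0.50890 →hi
  mid=-2.14289 |R|=1.14289 →lo
  mid=-1.82589 |R|=0.82589 →hi
  mid=-1.98439 |R|=0.98439 →hi
  mid=-2.06364 |R|=1.06364 →lo
  mid=-2.02401 |R|=1.02401 →lo
  mid=-2.00420 |R|=1.00420 →lo
  ...
  [-2.00002,-1.99987] ⇒ x*=-2.0000
Interval (-2.0000, 0).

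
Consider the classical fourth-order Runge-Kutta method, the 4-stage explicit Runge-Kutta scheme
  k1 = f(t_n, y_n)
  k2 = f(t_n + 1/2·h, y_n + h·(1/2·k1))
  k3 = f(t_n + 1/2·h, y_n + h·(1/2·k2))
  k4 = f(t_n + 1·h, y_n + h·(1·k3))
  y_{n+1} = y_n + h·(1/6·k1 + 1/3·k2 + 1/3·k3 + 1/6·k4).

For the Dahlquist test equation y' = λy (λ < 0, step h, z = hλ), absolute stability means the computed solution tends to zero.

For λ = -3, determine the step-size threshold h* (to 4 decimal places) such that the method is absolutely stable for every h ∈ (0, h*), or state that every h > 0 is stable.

(-2.7853,0); λ=-3 ⇒ h* = 0.9284.

Set f=λy, z=hλ:
  order 4, 4-stage ⇒ R(z)=1+z+z^2/2+z^3/6+z^4/24
  (e.g. R(-0.87)=0.42257, |R|=0.42257)

Find x<0 with |R(x)|<1.
x=-0.87: |R|=0.4226
|R(-2.54)|=0.6889 |R(-1.67)|=0.2723 |R(-0.7)|=0.4978
Bisect:
  x_lo=-3.1414 |R|=1.6838  x_hi=-0.0940 |R|=0.9103
  mid=-1.61771 |R|=0.27055 →hi
  mid=-2.37956 |R|=0.54187 →hi
  mid=-2.76049 |R|=0.96325 →hi
  mid=-2.95095 |R|=1.27988 →lo
  mid=-2.85572 |R|=1.11148 →lo
  mid=-2.80811 |R|=1.03494 →lo
  mid=-2.78430 |R|=0.99850 →hi
  mid=-2.79620 |R|=1.01657 →lo
  mid=-2.79025 |R|=1.00750 →lo
  ...
  [-2.78542,-2.78523] ⇒ x*=-2.7853
Stable set (-2.7853, 0).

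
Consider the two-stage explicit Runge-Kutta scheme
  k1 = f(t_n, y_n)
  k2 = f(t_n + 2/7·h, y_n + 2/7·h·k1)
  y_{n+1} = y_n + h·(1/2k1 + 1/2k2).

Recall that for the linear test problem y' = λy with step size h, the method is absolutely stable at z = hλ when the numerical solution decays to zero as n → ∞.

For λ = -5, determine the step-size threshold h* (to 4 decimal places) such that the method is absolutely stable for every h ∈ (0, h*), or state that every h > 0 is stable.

Set f=λy, z=hλ:
  k1=λy_n ⇒ h·k1=z·y_n;  k2=λ(1+2/7z)y_n ⇒ h·k2=z(1+2/7z)y_n
  y_{n+1}/y_n = 1 + 1/2z + 1/2z(1+2/7z) = 1 + z + 1/7z²
  so R(z) = 1 + z + 1/7z².

Need |R(x)|<1, x<0.
x=-1.11: |R|=0.0660
R=1: x+1/7x²=0 ⇒ x=−7=-7.0000; min R=1−1/(4·1/7)=-0.7500>−1
Confirm numerically:
  x=-5.947: |R|=0.10540 <1
  x=-4.821: |R|=0.50071 <1
  x=-4.067: |R|=0.70407 <1
  x=-3.460: |R|=0.74977 <1
  x=-7.549: |R|=1.59206 >1
  x=-7.317: |R|=1.33136 >1
  x=-7.274: |R|=1.28473 >1
Stable set (-7.0000, 0).

(-7.0000,0); λ=-5 ⇒ h* = (7)/5 = 1.4000.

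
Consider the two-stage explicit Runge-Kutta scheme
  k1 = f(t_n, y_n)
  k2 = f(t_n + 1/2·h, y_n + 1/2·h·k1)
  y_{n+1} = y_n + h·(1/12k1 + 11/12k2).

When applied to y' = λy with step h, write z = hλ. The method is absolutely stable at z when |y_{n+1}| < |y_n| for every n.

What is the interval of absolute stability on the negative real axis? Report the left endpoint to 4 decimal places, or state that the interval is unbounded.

z∈(-2.1818,0).

On y'=λy, z=hλ:
  k1=λy_n ⇒ h·k1=z·y_n;  k2=λ(1+1/2z)y_n ⇒ h·k2=z(1+1/2z)y_n
  y_{n+1}/y_n = 1 + 1/12z + 11/12z(1+1/2z) = 1 + z + 11/24z²
  ⇒ R(z) = 1 + z + 11/24z².

Need |R(x)|<1, x<0.
x=-1.26: |R|=0.4677
R=1: x+11/24x²=0 ⇒ x=−24/11=-2.1818; min R=1−1/(4·11/24)=0.4545>−1
Confirm numerically:
  x=-1.706: |R|=0.62795 <1
  x=-1.566: |R|=0.55800 <1
  x=-1.432: |R|=0.50787 <1
  x=-1.195: |R|=0.45951 <1
  x=-2.515: |R|=1.38406 >1
  x=-2.490: |R|=1.35171 >1
  x=-2.245: |R|=1.06501 >1
Interval (-2.1818, 0).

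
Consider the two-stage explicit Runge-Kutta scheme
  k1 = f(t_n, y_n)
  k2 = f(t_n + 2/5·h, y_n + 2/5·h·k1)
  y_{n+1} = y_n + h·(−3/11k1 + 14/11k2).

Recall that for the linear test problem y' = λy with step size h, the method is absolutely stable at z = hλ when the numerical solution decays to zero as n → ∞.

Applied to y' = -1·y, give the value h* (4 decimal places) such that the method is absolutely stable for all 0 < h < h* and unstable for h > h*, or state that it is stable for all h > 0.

(-1.9643,0); λ=-1 ⇒ h* = (55/28)/1 = 1.9643.

With y'=λy (z=hλ):
  k1=λy_n ⇒ h·k1=z·y_n;  k2=λ(1+2/5z)y_n ⇒ h·k2=z(1+2/5z)y_n
  y_{n+1}/y_n = 1 − 3/11z + 14/11z(1+2/5z) = 1 + z + 28/55z²
  Hence R(z) = 1 + z + 28/55z².

Solve |R(x)|<1 on ℝ⁻.
x=-0.48: |R|=0.6373
R=1: x+28/55x²=0 ⇒ x=−55/28=-1.9643; min R=1−1/(4·28/55)=0.5089>−1
Confirm numerically:
  x=-1.855: |R|=0.89679 <1
  x=-1.658: |R|=0.74147 <1
  x=-1.553: |R|=0.67483 <1
  x=-0.883: |R|=0.51393 <1
  x=-2.260: |R|=1.34023 >1
  x=-2.036: |R|=1.07433 >1
  x=-2.035: |R|=1.07326 >1
Interval (-1.9643, 0).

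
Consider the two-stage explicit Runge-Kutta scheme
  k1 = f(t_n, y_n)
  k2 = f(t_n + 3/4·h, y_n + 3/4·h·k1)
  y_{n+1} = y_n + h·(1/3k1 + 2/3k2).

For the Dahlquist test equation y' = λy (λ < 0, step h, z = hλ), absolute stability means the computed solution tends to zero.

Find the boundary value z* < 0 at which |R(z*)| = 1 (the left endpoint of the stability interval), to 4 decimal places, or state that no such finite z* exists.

z* = -2.0000.

Test eqn y'=λy, z=hλ:
  k1=λy_n ⇒ h·k1=z·y_n;  k2=λ(1+3/4z)y_n ⇒ h·k2=z(1+3/4z)y_n
  y_{n+1}/y_n = 1 + 1/3z + 2/3z(1+3/4z) = 1 + z + 1/2z²
  Hence R(z) = 1 + z + 1/2z².

Need |R(x)|<1, x<0.
x=-1.01: |R|=0.5000
R=1: x+1/2x²=0 ⇒ x=−2=-2.0000; min R=1−1/(4·1/2)=0.5000>−1
Confirm numerically:
  x=-1.736: |R|=0.77085 <1
  x=-1.420: |R|=0.58820 <1
  x=-0.834: |R|=0.51378 <1
  x=-2.459: |R|=1.56434 >1
  x=-2.235: |R|=1.26261 >1
So |R|<1 on (-2.0000, 0).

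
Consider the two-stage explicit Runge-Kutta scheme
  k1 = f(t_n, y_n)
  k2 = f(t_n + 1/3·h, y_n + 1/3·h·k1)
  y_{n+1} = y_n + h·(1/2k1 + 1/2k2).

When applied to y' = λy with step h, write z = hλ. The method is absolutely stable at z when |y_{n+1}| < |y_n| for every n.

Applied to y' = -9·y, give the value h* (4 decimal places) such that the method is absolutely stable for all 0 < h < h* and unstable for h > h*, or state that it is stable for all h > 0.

With y'=λy (z=hλ):
  k1=λy_n ⇒ h·k1=z·y_n;  k2=λ(1+1/3z)y_n ⇒ h·k2=z(1+1/3z)y_n
  y_{n+1}/y_n = 1 + 1/2z + 1/2z(1+1/3z) = 1 + z + 1/6z²
  R(z) = 1 + z + 1/6z².

Need |R(x)|<1, x<0.
x=-1.02: |R|=0.1534
R=1: x+1/6x²=0 ⇒ x=−6=-6.0000; min R=1−1/(4·1/6)=-0.5000>−1
Confirm numerically:
  x=-5.753: |R|=0.76317 <1
  x=-4.599: |R|=0.07387 <1
  x=-4.201: |R|=0.25960 <1
  x=-3.390: |R|=0.47465 <1
  x=-6.557: |R|=1.60871 >1
  x=-6.428: |R|=1.45853 >1
Stable set (-6.0000, 0).

(-6.0000,0); λ=-9 ⇒ h* = (6)/9 = 0.6667.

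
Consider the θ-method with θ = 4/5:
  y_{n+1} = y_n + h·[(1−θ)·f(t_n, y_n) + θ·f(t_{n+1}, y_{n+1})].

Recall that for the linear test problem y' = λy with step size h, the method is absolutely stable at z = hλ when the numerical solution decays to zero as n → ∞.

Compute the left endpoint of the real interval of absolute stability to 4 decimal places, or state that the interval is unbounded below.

With y'=λy (z=hλ):
  y_{n+1} = y_n + z·[1/5·y_n + 4/5·y_{n+1}] ⇒ (1 − 4/5z)y_{n+1} = (1 + 1/5z)y_n
  so R(z) = (1 + 1/5z)/(1 − 4/5z).

Solve |R(x)|<1 on ℝ⁻.
x=-0.31: |R|=0.7516
x=-2: |R|=0.2308
x=-10: |R|=0.1111
x=-100: |R|=0.2346
θ=4/5≥1/2 ⇒ |1+1/5x|<|1−4/5x| ∀x<0 ⇒ unbounded interval.

unbounded; (−∞, 0).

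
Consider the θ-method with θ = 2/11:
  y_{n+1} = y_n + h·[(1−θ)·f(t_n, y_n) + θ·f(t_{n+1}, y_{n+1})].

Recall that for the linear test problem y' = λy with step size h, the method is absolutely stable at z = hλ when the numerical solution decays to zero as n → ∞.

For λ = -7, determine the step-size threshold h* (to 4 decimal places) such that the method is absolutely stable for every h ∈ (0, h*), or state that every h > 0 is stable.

(-3.1429,0); λ=-7 ⇒ h* = (22/7)/7 = 0.4490.

Test eqn y'=λy, z=hλ:
  y_{n+1} = y_n + z·[9/11·y_n + 2/11·y_{n+1}] ⇒ (1 − 2/11z)y_{n+1} = (1 + 9/11z)y_n
  Hence R(z) = (1 + 9/11z)/(1 − 2/11z).

Solve |R(x)|<1 on ℝ⁻.
x=-0.75: |R|=0.3400
R=−1: 1+9/11x = −1+2/11x ⇒ -7/11x=2 ⇒ x=2/(-7/11)=-3.1429
Confirm numerically:
  x=-3.086: |R|=0.97682 <1
  x=-2.409: |R|=0.67524 <1
  x=-2.243: |R|=0.59325 <1
  x=-1.897: |R|=0.41050 <1
  x=-3.444: |R|=1.11784 >1
  x=-3.410: |R|=1.10494 >1
So |R|<1 on (-3.1429, 0).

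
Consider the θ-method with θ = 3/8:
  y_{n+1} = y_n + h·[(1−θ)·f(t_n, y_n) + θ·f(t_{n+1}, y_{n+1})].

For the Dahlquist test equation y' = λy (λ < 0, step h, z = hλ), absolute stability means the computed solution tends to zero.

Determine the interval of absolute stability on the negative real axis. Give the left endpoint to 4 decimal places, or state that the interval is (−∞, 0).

z∈(-8.0000,0).

Test eqn y'=λy, z=hλ:
  y_{n+1} = y_n + z·[5/8·y_n + 3/8·y_{n+1}] ⇒ (1 − 3/8z)y_{n+1} = (1 + 5/8z)y_n
  ⇒ R(z) = (1 + 5/8z)/(1 − 3/8z).

Find x<0 with |R(x)|<1.
x=-1.61: |R|=0.0039
R=−1: 1+5/8x = −1+3/8x ⇒ -1/4x=2 ⇒ x=2/(-1/4)=-8.0000
Confirm numerically:
  x=-7.402: |R|=0.96041 <1
  x=-7.331: |R|=0.95539 <1
  x=-4.144: |R|=0.62255 <1
  x=-3.411: |R|=0.49663 <1
  x=-8.542: |R|=1.03224 >1
  x=-8.500: |R|=1.02985 >1
  x=-8.313: |R|=1.01900 >1
Stable set (-8.0000, 0).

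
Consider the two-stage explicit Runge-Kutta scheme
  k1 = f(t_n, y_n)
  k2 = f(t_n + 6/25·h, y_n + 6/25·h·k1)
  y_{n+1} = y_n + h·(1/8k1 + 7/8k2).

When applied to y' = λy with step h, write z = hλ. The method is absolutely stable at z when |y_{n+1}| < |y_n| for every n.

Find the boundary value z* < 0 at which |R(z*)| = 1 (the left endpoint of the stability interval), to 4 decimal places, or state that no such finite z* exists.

z* = -4.7619.

On y'=λy, z=hλ:
  k1=λy_n ⇒ h·k1=z·y_n;  k2=λ(1+6/25z)y_n ⇒ h·k2=z(1+6/25z)y_n
  y_{n+1}/y_n = 1 + 1/8z + 7/8z(1+6/25z) = 1 + z + 21/100z²
  ⇒ R(z) = 1 + z + 21/100z².

Need |R(x)|<1, x<0.
x=-1.6: |R|=0.0624
R=1: x+21/100x²=0 ⇒ x=−100/21=-4.7619; min R=1−1/(4·21/100)=-0.1905>−1
Confirm numerically:
  x=-4.618: |R|=0.86044 <1
  x=-4.141: |R|=0.46006 <1
  x=-2.407: |R|=0.19033 <1
  x=-4.931: |R|=1.17510 >1
  x=-4.829: |R|=1.06804 >1
Stable set (-4.7619, 0).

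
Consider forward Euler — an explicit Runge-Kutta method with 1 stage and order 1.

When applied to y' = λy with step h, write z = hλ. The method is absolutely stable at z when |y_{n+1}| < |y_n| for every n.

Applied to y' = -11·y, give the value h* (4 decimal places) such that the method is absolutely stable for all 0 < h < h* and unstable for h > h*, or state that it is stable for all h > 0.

(-2.0000,0); λ=-11 ⇒ h* = 0.1818.

On y'=λy, z=hλ:
  order 1, 1-stage ⇒ R(z)=1+z
  (e.g. R(-0.48)=0.52000, |R|=0.52000)

Solve |R(x)|<1 on ℝ⁻.
x=-0.48: |R|=0.5200
|R(-2.32)|=1.3200 |R(-2.31)|=1.3100 |R(-1.53)|=0.5300
Bisect:
  x_lo=-2.5012 |R|=1.5012  x_hi=-0.0905 |R|=0.9095
  mid=-1.29587 |R|=0.29587 →hi
  mid=-1.89855 |R|=0.89855 →hi
  mid=-2.19988 |R|=1.19988 →lo
  mid=-2.04921 |R|=1.04921 →lo
  mid=-1.97388 |R|=0.97388 →hi
  mid=-2.01155 |R|=1.01155 →lo
  mid=-1.99271 |R|=0.99271 →hi
  mid=-2.00213 |R|=1.00213 →lo
  mid=-1.99742 |R|=0.99742 →hi
  ...
  [-2.00007,-1.99992] ⇒ x*=-2.0000
Interval (-2.0000, 0).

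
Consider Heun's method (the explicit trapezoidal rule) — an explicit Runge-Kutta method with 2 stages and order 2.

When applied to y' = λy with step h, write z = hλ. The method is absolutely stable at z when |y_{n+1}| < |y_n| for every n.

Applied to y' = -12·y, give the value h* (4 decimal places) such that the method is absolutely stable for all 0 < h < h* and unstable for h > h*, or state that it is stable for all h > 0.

(-2.0000,0); λ=-12 ⇒ h* = 0.1667.

Set f=λy, z=hλ:
  order 2, 2-stage ⇒ R(z)=1+z+z^2/2
  (e.g. R(-1.38)=0.57220, |R|=0.57220)

Find x<0 with |R(x)|<1.
x=-1.38: |R|=0.5722
|R(-1.82)|=0.8362 |R(-1.79)|=0.8121 |R(-1.06)|=0.5018
Bisect:
  x_lo=-2.8576 |R|=2.2253  x_hi=-0.1493 |R|=0.8618
  mid=-1.50346 |R|=0.62674 →hi
  mid=-2.18052 |R|=1.19681 →lo
  mid=-1.84199 |R|=0.85447 →hi
  mid=-2.01125 |R|=1.01132 →lo
  mid=-1.92662 |R|=0.92931 →hi
  mid=-1.96894 |R|=0.96942 →hi
  mid=-1.99010 |R|=0.99015 →hi
  ...
  [-2.00001,-1.99985] ⇒ x*=-2.0000
Interval (-2.0000, 0).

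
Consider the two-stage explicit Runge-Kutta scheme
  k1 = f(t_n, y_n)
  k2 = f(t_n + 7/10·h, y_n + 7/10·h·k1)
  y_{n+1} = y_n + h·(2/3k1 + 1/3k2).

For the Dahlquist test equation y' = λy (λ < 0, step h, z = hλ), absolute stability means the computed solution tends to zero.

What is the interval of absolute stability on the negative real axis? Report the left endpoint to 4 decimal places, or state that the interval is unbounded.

On y'=λy, z=hλ:
  k1=λy_n ⇒ h·k1=z·y_n;  k2=λ(1+7/10z)y_n ⇒ h·k2=z(1+7/10z)y_n
  y_{n+1}/y_n = 1 + 2/3z + 1/3z(1+7/10z) = 1 + z + 7/30z²
  ⇒ R(z) = 1 + z + 7/30z².

Need |R(x)|<1, x<0.
x=-1.72: |R|=0.0297
R=1: x+7/30x²=0 ⇒ x=−30/7=-4.2857; min R=1−1/(4·7/30)=-0.0714>−1
Confirm numerically:
  x=-4.121: |R|=0.84162 <1
  x=-3.906: |R|=0.65393 <1
  x=-3.143: |R|=0.16197 <1
  x=-2.168: |R|=0.07128 <1
  x=-4.793: |R|=1.56733 >1
  x=-4.691: |R|=1.44361 >1
  x=-4.435: |R|=1.15449 >1
Stable set (-4.2857, 0).

(-4.2857, 0).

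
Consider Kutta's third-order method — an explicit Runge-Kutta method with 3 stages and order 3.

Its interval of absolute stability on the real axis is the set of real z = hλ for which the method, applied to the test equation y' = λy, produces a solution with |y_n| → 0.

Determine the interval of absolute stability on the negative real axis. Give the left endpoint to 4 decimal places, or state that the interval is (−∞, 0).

(-2.5127, 0).

Test eqn y'=λy, z=hλ:
  order 3, 3-stage ⇒ R(z)=1+z+z^2/2+z^3/6
  (e.g. R(-1.16)=0.25265, |R|=0.25265)

Boundary: |R(x)|=1, x<0.
x=-1.16: |R|=0.2527
|R(-2.57)|=1.0966 |R(-1.54)|=0.0371 |R(-1.07)|=0.2983
Bisect:
  x_lo=-3.3638 |R|=3.0500  x_hi=-0.2804 |R|=0.7552
  mid=-1.82212 |R|=0.17034 →hi
  mid=-2.59298 |R|=1.13687 →lo
  mid=-2.20755 |R|=0.56391 →hi
  mid=-2.40026 |R|=0.82439 →hi
  mid=-2.49662 |R|=0.97369 →hi
  mid=-2.54480 |R|=1.05349 →lo
  mid=-2.52071 |R|=1.01315 →lo
  mid=-2.50867 |R|=0.99331 →hi
  mid=-2.51469 |R|=1.00320 →lo
  mid=-2.51168 |R|=0.99825 →hi
  ...
  [-2.51281,-2.51262] ⇒ x*=-2.5127
Interval (-2.5127, 0).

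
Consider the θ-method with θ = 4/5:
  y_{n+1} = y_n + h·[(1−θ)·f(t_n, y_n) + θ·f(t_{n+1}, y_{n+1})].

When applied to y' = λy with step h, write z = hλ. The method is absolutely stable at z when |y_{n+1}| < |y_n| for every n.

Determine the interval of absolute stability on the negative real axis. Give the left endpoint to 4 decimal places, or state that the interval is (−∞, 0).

Set f=λy, z=hλ:
  y_{n+1} = y_n + z·[1/5·y_n + 4/5·y_{n+1}] ⇒ (1 − 4/5z)y_{n+1} = (1 + 1/5z)y_n
  R(z) = (1 + 1/5z)/(1 − 4/5z).

Solve |R(x)|<1 on ℝ⁻.
x=-0.79: |R|=0.5159
x=-2: |R|=0.2308
x=-10: |R|=0.1111
x=-100: |R|=0.2346
θ=4/5≥1/2 ⇒ |1+1/5x|<|1−4/5x| ∀x<0 ⇒ stable on all of ℝ⁻.

(−∞, 0) — no finite endpoint.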